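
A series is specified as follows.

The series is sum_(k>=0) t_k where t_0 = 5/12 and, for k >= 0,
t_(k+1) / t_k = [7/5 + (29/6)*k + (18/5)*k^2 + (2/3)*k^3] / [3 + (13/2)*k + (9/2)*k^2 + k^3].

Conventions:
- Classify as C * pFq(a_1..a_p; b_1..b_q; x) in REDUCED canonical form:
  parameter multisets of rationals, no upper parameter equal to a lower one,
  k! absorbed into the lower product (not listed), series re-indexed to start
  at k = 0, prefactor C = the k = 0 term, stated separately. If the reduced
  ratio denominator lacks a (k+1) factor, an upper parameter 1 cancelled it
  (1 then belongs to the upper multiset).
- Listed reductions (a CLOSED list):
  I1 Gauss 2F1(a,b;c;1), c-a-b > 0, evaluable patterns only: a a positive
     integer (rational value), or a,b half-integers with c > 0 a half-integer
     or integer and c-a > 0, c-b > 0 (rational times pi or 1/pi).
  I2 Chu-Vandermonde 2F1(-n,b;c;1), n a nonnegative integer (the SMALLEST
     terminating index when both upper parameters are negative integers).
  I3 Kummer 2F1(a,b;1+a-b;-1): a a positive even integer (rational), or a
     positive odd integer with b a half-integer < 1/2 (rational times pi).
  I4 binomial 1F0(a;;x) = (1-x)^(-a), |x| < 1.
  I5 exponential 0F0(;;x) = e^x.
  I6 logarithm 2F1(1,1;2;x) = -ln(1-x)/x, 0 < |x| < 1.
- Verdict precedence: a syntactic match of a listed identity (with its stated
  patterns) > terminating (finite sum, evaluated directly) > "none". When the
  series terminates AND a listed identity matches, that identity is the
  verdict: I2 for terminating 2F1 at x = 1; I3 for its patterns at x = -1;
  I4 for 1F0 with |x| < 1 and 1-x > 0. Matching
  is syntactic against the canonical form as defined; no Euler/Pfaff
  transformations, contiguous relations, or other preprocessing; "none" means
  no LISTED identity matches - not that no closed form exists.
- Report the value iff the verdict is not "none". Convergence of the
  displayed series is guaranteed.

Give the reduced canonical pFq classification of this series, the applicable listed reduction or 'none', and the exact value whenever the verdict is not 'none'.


Reduced: x = 2/3, 2F1, upper = {2/5, 7/2}, lower = {2}, C = 5/12. Verdict: none. Every listed pattern misses the 2F1 form at 2/3, upper {2/5, 7/2}.

Structural cue: t_0 being 5/12, cancel k + 3/2 from the displayed ratio first; then prefactor 5/12.
Adjacent-term ratio: r(k) = (2/3) * (k+2/5) (k+7/2) / [(k+2) (k+1)] - rational; roots negated = parameters, x = (2/3), C = 5/12.


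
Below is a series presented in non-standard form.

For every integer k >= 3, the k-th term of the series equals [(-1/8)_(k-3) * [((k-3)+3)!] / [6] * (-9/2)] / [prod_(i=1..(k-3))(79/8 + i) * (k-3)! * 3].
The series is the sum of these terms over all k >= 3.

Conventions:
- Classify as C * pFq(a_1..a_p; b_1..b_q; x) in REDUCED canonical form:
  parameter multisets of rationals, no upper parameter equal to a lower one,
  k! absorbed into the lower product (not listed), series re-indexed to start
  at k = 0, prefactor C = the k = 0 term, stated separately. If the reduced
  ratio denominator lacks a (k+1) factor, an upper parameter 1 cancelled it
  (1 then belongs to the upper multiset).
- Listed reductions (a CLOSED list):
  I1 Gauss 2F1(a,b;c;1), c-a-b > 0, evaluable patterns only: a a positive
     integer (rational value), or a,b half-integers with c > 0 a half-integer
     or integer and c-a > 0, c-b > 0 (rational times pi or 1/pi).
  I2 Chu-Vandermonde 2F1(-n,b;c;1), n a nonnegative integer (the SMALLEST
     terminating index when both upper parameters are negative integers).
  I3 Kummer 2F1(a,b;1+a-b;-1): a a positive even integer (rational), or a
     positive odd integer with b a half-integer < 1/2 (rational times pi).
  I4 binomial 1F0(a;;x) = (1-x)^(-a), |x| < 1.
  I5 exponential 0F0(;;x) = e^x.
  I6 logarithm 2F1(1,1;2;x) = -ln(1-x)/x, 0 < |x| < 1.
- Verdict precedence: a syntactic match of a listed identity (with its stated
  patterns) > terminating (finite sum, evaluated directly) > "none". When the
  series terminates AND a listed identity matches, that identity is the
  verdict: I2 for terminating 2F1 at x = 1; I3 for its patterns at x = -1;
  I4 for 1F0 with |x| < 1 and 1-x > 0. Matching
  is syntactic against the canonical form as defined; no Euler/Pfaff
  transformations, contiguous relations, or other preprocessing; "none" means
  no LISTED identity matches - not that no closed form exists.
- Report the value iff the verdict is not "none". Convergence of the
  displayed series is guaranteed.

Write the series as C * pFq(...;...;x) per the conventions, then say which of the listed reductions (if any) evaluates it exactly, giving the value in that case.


This is -3/2 * 2F1(-1/8, 4; 87/8; 1) in reduced canonical form. Verdict: the Gauss summation I1 applies (x = 1: the Gamma ratio telescopes since c-a-b = 7 > 0 and a = 4 in Z>0). Sum: -185097/131072.

Structural cue: with t_0 = -3/2, the constant factors (prefactor -3/2) combine into one prefactor.
Consecutive-term ratio: r(k) = 1 * (k-1/8) (k+4) / [(k+87/8) (k+1)] - rational in k. x = 1; t_0 = -3/2; negate the roots.


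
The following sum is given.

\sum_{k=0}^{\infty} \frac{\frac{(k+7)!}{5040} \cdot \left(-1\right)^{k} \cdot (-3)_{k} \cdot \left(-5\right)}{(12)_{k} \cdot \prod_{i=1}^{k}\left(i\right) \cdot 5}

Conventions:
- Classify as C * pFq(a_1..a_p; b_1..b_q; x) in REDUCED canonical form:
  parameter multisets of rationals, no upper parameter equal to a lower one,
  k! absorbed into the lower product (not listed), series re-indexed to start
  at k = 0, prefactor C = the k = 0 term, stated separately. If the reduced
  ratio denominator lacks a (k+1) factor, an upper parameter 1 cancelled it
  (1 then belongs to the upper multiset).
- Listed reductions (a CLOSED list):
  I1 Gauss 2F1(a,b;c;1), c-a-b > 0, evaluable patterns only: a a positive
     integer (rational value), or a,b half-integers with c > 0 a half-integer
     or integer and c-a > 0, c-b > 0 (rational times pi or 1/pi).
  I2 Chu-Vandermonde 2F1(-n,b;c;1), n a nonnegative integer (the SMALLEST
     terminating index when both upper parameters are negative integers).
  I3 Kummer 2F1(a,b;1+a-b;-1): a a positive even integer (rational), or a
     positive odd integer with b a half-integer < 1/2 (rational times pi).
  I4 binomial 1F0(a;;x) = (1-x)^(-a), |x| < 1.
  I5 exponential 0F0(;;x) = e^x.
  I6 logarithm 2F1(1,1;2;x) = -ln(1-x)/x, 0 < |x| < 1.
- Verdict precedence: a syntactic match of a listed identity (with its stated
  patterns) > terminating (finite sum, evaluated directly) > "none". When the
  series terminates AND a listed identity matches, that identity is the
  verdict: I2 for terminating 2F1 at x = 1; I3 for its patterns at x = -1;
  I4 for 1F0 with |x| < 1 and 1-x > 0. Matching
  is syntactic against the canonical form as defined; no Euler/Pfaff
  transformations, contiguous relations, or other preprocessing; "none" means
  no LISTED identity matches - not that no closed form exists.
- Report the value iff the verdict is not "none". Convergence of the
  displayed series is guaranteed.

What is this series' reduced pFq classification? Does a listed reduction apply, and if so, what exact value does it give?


Reduced: x = -1, 2F1, upper = {-3, 8}, lower = {12}, C = -1. Verdict: Kummer (I3) applies (x = -1; c = 12 equals 1+a-b for upper {-3, 8}: listed pattern). Hence: -\frac{33}{7}.

Structural cue: t_0 being -1, the constant factors (prefactor -1) combine into one prefactor.
Step ratio: r(k) = -1 * (k-3) (k+8) / [(k+12) (k+1)] ; factor over Q: parameters, x = -1, and C = -1.


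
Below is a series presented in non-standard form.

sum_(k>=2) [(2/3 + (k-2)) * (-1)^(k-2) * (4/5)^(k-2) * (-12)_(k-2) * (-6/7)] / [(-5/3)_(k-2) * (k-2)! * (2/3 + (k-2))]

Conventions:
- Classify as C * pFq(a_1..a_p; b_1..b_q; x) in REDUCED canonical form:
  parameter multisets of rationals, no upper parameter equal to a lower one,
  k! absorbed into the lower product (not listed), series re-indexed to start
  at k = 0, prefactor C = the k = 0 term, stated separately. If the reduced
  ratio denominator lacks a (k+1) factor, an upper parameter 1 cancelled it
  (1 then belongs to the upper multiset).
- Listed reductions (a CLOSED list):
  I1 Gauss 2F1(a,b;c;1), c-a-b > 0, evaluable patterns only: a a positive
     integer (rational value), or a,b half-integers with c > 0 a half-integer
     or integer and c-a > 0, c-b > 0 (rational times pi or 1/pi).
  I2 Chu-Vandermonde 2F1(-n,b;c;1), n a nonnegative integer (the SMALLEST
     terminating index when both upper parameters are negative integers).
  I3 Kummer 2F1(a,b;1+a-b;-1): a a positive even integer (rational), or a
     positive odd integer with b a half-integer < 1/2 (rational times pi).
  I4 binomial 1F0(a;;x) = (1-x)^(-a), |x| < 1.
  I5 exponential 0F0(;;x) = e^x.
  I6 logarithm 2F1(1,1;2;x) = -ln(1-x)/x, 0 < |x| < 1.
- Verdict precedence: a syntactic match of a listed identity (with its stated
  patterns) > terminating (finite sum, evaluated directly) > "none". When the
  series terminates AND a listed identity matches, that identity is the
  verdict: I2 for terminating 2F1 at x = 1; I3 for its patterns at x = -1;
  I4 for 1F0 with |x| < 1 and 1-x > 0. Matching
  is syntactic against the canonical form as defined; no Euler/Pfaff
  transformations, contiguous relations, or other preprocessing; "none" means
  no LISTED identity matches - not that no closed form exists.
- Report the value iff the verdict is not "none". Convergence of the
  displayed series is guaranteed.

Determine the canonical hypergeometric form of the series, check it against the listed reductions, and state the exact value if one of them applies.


At argument -4/5: a 1F1 with upper {-12}, lower {-5/3}, scaled by C = -6/7. Verdict: terminating (-12 upstairs). 13 nonzero terms in all; added directly. Its exact value is -9818632021748463174/10938568115234375.

The tell: from the first term -6/7: the (-1)^k factor (prefactor -6/7) folds into the argument's sign.
Adjacent-term ratio: r(k) = (-4/5) * (k-12) / [(k-5/3) (k+1)] ; factor over Q: parameters, x = (-4/5), and C = -6/7.


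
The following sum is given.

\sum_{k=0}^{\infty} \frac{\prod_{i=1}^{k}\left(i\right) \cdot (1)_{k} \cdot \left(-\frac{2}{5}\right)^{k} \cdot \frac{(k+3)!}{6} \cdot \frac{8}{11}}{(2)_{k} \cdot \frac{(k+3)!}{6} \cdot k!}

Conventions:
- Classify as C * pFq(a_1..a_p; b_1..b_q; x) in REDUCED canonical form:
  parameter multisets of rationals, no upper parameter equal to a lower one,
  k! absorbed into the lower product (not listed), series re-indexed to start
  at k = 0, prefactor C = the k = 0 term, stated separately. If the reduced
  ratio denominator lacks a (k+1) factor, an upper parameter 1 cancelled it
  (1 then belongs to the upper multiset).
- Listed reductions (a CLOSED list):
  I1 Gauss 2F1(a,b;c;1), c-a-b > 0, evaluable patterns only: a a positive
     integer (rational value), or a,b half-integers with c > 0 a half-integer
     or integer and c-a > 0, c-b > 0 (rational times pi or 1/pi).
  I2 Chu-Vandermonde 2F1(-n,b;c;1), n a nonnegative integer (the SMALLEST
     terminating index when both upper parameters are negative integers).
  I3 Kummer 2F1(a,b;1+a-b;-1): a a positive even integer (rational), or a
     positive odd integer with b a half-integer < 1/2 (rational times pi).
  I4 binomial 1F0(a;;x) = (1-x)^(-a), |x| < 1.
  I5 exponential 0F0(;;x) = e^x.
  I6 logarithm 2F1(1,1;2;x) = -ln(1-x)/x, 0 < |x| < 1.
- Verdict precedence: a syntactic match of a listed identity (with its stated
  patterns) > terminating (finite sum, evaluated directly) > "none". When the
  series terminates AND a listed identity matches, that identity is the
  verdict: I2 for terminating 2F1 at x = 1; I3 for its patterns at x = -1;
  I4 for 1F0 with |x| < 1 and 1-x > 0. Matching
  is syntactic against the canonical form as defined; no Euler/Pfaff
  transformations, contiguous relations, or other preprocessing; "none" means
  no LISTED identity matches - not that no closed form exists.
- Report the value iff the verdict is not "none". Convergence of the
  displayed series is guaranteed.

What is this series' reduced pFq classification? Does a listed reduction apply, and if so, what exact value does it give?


Key step: from the first term \frac{8}{11}: the denominator's factorial ratio (prefactor 8/11) is a lower Pochhammer.
Adjacent-term ratio: r(k) = -\frac{2}{5} * (k+1) (k+1) / [(k+2) (k+1)] - rational in k. x = -\frac{2}{5}; t_0 = \frac{8}{11}; negate the roots.

With C = \frac{8}{11}: the canonical form is 2F1(1, 1; 2; -\frac{2}{5}). Verdict: logarithm (I6) fires (the logarithm: parameters (1,1;2), x = -\frac{2}{5}). Hence: \frac{20}{11} \cdot \ln\left(\frac{7}{5}\right).


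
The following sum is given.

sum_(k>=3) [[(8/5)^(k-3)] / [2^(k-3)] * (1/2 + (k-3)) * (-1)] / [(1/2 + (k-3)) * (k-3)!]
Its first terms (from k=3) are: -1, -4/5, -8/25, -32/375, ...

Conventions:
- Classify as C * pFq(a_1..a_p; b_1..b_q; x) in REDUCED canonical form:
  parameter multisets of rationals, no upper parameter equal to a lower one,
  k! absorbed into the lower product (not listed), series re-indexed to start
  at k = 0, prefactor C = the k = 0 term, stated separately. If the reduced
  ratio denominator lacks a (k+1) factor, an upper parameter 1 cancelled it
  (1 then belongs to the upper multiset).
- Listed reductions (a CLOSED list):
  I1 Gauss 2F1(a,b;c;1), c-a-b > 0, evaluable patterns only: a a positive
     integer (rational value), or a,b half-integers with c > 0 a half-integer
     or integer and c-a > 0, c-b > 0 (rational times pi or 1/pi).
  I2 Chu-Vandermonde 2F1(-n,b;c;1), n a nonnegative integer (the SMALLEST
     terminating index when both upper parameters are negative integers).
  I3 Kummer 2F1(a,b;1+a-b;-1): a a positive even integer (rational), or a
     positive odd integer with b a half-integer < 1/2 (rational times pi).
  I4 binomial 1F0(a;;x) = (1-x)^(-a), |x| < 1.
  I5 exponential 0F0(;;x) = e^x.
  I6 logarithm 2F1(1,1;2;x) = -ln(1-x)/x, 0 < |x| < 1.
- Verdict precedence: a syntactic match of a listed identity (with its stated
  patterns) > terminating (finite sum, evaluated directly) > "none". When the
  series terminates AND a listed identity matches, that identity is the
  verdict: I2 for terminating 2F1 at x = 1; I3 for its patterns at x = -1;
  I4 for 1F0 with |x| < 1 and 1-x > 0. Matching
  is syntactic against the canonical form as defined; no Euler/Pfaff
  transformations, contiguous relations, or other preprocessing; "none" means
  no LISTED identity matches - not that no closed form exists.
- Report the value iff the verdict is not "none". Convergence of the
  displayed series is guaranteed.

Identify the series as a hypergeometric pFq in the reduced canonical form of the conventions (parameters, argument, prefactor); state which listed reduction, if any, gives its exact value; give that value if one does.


Key observation: with t_0 = -1, striking the common factor k + 1/2 reduces the term (C = -1).
Step ratio: r(k) = (4/5) * 1 / [(k+1)] - rational in k, leading ratio (4/5); with t_0 = -1, classification follows.

Canonical form: C = -1 times 0F0 with upper {-}, lower {-}, x = 4/5. Verdict: this is the exponential series (I5) (the 0F0 exponential series at x = 4/5). Value: (-1) * e^(4/5).


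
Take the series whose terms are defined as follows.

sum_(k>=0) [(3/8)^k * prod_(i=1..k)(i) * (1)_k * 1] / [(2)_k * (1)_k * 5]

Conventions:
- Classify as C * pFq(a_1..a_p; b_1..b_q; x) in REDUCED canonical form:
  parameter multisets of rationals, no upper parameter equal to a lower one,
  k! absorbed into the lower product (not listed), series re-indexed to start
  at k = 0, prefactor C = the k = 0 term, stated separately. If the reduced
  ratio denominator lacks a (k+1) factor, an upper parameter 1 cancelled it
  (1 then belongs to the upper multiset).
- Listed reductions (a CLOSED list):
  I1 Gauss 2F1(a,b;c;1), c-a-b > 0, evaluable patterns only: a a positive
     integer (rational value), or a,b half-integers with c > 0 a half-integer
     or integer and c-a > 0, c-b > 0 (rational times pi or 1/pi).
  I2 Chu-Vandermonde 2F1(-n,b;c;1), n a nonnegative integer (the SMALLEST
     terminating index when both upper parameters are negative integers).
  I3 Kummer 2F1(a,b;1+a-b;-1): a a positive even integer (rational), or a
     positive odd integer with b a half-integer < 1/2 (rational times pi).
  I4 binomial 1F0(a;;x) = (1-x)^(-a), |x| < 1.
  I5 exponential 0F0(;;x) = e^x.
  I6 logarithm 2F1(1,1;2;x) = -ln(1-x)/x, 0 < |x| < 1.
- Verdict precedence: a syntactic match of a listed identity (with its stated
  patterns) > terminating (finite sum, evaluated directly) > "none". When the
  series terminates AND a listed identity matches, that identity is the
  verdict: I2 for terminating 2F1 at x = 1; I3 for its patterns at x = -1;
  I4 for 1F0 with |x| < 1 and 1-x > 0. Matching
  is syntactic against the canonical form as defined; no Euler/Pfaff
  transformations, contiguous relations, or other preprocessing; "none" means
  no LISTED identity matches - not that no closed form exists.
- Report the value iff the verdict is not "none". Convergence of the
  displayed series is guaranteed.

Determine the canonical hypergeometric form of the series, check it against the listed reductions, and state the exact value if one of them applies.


x = 3/8 here; the reduced form reads 2F1, upper {1, 1}, lower {2}, C = 1/5. Verdict: the logarithmic series (I6) applies (the logarithm: parameters (1,1;2), x = 3/8). Value: (-8/15) * ln(5/8).

Key observation: with t_0 = 1/5, the constant factors (C = 1/5, x = 3/8) combine into one prefactor.
Adjacent-term ratio: r(k) = (3/8) * (k+1) (k+1) / [(k+2) (k+1)] ; factor over Q: parameters, x = (3/8), and C = 1/5.


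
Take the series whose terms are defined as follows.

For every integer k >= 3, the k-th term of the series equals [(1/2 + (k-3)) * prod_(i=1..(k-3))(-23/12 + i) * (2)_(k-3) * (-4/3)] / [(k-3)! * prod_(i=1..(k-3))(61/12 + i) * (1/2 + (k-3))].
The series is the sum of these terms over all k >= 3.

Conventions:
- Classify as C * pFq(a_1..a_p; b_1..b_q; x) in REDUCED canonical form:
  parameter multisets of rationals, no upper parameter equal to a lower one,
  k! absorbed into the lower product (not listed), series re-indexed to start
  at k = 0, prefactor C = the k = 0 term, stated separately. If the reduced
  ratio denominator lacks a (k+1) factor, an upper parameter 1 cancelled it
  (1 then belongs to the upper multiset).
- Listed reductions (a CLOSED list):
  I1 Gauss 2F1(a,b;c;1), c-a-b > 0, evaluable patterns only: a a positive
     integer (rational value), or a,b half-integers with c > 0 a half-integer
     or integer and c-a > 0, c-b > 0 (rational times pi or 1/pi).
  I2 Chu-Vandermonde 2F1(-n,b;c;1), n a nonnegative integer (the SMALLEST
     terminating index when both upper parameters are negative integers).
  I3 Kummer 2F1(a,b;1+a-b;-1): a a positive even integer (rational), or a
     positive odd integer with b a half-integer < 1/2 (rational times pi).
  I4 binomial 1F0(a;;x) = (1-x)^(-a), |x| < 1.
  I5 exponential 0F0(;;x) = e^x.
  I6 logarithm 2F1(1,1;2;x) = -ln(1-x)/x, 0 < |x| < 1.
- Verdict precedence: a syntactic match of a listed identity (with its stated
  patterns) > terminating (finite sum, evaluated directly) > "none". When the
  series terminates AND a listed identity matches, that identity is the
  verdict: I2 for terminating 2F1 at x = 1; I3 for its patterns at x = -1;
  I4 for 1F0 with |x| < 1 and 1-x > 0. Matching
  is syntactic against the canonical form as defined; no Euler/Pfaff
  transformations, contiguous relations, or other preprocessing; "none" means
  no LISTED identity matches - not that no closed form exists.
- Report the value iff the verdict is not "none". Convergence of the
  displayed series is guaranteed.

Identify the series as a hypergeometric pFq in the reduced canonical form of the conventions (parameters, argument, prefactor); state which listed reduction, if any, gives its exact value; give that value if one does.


Reduced: x = 1, 2F1, upper = {-11/12, 2}, lower = {73/12}, C = -4/3. Verdict: this is the Gauss summation I1 (x = 1: the Gamma ratio telescopes since c-a-b = 5 > 0 and a = 2 in Z>0). Exact value: -2989/3240.

First insight: t_0 = -4/3 here, and the factor k + 1/2 cancels (top and bottom), leaving prefactor -4/3.
Consecutive-term ratio: r(k) = 1 * (k-11/12) (k+2) / [(k+73/12) (k+1)] ; factor over Q: parameters, x = 1, and C = -4/3.


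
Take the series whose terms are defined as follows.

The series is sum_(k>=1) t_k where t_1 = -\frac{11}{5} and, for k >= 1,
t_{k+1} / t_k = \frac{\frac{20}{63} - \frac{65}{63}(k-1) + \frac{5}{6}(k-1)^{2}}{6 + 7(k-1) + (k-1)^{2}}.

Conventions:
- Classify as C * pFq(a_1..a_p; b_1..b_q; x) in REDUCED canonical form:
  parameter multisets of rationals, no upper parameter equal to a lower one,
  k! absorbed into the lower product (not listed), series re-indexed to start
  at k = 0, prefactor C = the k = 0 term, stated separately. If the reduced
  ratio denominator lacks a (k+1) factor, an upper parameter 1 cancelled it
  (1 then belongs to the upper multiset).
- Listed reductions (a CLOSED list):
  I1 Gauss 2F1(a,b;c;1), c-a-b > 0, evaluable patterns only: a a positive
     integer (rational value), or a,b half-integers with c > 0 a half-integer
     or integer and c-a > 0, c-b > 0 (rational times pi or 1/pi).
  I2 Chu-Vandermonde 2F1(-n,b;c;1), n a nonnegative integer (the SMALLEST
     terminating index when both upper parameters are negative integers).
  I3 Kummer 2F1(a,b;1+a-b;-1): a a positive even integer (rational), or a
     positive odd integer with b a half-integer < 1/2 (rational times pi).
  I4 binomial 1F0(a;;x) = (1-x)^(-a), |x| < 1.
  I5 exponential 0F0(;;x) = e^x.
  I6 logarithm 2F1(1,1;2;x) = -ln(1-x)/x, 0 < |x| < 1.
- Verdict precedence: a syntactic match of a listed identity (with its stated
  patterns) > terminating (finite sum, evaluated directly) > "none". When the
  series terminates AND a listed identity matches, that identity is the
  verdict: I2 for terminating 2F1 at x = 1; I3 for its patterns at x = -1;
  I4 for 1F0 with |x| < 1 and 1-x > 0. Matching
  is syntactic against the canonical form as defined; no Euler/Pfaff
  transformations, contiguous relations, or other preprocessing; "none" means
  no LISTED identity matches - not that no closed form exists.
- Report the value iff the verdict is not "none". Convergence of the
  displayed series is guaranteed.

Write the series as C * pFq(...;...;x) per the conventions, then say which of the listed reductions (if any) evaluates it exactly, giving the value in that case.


The tell: t_0 = -\frac{11}{5} here, and the expanded ratio factors over Q; C = -11/5, x = 5/6, roots give parameters.
Term ratio: r(k) = \frac{5}{6} * (k-\frac{2}{3}) (k-\frac{4}{7}) / [(k+6) (k+1)] - rational in k. x = \frac{5}{6}; t_0 = -\frac{11}{5}; negate the roots.

The series (x = \frac{5}{6}) is 2F1: upper {-\frac{2}{3}, -\frac{4}{7}}, lower {6}, prefactor -\frac{11}{5}. Verdict: none (x = \frac{5}{6}): each listed identity misses the multisets {-\frac{2}{3}, -\frac{4}{7}} ; {6}.


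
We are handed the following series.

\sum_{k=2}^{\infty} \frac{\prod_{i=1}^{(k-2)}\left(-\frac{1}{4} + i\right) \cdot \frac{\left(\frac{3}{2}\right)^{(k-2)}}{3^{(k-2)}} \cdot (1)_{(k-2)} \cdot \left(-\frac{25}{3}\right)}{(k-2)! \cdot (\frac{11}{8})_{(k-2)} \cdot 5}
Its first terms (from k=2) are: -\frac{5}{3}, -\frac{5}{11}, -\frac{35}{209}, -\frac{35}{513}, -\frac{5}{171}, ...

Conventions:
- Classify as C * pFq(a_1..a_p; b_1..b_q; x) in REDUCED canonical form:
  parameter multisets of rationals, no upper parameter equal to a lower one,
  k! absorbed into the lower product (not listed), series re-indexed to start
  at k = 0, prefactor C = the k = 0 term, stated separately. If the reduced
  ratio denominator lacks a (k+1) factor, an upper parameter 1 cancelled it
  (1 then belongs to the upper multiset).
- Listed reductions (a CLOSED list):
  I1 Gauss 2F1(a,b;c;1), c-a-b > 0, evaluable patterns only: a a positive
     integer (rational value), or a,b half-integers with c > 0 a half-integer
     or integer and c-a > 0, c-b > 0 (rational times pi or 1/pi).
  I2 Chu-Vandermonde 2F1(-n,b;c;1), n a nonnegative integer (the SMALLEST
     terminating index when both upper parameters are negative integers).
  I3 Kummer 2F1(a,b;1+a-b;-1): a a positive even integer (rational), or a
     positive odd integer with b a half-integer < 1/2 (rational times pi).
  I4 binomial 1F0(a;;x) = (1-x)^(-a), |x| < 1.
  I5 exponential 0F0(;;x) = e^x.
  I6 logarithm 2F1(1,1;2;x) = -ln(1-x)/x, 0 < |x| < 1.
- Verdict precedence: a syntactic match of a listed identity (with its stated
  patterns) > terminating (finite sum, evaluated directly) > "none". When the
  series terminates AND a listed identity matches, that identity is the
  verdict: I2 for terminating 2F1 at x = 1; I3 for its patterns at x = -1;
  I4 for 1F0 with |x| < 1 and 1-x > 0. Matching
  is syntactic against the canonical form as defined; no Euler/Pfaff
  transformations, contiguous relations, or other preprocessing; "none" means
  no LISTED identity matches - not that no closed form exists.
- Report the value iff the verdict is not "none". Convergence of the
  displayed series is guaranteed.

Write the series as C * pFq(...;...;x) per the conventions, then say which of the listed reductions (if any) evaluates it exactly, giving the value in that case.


Reduced: x = \frac{1}{2}, 2F1, upper = {\frac{3}{4}, 1}, lower = {\frac{11}{8}}, C = -\frac{5}{3}. Verdict: no listed reduction: x = \frac{1}{2} and upper {\frac{3}{4}, 1} fail every I1-I6 pattern.

Structural cue: with t_0 = -\frac{5}{3}, the two k-th powers (prefactor -5/3) combine into one argument.
Consecutive-term ratio: r(k) = \frac{1}{2} * (k+\frac{3}{4}) (k+1) / [(k+\frac{11}{8}) (k+1)] ; factor over Q: parameters, x = \frac{1}{2}, and C = -\frac{5}{3}.


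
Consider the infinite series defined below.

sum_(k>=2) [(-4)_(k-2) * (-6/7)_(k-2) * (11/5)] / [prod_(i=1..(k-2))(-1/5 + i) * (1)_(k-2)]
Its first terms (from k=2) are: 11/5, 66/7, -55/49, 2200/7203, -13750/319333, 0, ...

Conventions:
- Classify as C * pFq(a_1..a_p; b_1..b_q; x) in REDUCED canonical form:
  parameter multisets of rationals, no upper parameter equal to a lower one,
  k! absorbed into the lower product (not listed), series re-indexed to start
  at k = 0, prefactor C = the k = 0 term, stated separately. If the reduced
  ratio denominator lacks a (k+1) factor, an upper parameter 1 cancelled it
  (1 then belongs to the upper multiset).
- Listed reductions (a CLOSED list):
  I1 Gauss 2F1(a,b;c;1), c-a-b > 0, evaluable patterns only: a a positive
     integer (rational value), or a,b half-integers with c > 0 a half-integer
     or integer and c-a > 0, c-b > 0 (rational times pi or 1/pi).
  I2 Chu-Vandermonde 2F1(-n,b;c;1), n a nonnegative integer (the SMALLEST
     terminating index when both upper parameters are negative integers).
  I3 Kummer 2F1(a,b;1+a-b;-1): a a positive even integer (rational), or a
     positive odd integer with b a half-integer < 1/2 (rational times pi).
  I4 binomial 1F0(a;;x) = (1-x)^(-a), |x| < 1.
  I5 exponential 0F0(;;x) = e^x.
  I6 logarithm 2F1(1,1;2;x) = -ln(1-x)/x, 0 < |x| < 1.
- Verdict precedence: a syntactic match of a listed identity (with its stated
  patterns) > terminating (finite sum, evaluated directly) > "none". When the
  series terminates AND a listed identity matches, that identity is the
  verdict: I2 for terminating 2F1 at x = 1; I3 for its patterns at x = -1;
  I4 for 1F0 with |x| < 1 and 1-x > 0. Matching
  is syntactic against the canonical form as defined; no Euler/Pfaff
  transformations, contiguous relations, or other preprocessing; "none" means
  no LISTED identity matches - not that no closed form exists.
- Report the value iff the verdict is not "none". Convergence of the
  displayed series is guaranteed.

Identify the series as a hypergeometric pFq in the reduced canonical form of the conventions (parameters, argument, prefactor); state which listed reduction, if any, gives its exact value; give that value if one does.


With C = 11/5: the canonical form is 2F1(-4, -6/7; 4/5; 1). Verdict (x = 1): Vandermonde's identity (I2) applies (terminating 2F1 at x = 1 with n = 4, b = -6/7, c = 4/5). Value: 51581024/4789995.

Structural cue: from the first term 11/5: (1)_k (C = 11/5, x = 1) is k! itself.
Step ratio: r(k) = 1 * (k-4) (k-6/7) / [(k+4/5) (k+1)] - rational in k. x = 1; t_0 = 11/5; negate the roots.


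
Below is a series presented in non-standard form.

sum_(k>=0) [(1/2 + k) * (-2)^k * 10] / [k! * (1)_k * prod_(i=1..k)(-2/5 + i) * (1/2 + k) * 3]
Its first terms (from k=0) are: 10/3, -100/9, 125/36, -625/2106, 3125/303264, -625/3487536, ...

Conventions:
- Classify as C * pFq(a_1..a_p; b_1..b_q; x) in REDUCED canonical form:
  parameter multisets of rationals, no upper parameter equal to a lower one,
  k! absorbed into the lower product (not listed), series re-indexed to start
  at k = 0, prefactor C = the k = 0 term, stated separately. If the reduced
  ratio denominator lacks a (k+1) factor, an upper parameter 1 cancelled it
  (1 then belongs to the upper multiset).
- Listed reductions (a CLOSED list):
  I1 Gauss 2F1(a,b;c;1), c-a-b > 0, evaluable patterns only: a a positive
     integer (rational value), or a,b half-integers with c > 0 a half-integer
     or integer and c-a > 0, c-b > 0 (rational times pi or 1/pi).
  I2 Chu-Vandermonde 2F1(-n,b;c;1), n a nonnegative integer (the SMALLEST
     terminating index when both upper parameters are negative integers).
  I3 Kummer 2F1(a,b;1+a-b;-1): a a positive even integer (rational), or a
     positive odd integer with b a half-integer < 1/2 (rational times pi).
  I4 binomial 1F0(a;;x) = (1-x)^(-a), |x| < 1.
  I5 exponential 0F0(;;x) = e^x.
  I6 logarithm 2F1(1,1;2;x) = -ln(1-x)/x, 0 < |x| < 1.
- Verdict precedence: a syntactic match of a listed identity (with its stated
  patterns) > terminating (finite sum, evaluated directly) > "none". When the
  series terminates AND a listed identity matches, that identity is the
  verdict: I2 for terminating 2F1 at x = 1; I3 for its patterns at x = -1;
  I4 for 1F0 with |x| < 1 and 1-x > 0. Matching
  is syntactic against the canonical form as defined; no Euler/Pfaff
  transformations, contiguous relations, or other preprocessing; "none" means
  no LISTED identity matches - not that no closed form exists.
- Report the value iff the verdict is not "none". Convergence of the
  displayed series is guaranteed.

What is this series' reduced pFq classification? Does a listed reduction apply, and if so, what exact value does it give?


Classification (C = 10/3): 0F2 with upper {-}, lower {3/5, 1}, argument x = -2. Verdict: none. Every listed pattern misses the 0F2 form at -2, upper {-}.

Key step: with t_0 = 10/3, striking the common factor k + 1/2 reduces the term (prefactor 10/3).
Term ratio: r(k) = (-2) * 1 / [(k+3/5) (k+1) (k+1)] - poly over poly, x = (-2) from leading terms; C = 10/3 at k = 0.


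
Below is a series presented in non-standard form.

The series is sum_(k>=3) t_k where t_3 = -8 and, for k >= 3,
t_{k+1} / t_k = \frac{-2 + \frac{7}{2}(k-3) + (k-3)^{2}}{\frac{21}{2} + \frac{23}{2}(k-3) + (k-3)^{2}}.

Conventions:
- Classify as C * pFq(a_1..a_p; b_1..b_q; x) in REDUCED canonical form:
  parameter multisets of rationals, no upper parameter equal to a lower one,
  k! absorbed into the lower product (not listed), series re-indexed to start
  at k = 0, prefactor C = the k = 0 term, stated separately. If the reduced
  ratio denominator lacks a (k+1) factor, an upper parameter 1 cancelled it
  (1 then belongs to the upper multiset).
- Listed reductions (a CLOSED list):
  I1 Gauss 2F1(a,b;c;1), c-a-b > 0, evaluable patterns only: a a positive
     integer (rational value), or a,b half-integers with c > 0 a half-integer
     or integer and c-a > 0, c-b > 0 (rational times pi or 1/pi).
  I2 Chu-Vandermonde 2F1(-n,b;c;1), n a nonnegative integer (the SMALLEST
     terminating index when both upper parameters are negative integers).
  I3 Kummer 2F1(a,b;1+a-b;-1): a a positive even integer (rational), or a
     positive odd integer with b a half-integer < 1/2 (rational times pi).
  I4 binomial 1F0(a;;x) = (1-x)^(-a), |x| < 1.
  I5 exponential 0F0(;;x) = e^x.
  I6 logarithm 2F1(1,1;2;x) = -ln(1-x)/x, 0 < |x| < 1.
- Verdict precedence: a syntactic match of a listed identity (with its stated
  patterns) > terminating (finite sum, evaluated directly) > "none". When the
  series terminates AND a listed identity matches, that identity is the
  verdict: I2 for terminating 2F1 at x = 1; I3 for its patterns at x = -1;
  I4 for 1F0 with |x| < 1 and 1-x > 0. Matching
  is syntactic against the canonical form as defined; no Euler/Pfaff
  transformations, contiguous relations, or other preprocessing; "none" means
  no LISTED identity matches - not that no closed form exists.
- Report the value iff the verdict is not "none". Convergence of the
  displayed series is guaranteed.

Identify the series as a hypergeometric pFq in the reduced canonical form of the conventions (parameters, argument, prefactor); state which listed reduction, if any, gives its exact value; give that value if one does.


This is -8 * 2F1(-\frac{1}{2}, 4; \frac{21}{2}; 1) in reduced canonical form. Verdict (x = 1): Gauss's theorem (I1) applies (x = 1: the Gamma ratio telescopes since c-a-b = 7 > 0 and a = 4 in Z>0). Its exact value is -\frac{4199}{672}.

Key observation: from the first term -8: the expanded ratio factors over Q; C = -8, x = 1, roots give parameters.
Adjacent-term ratio: r(k) = 1 * (k-\frac{1}{2}) (k+4) / [(k+\frac{21}{2}) (k+1)] - poly over poly, x = 1 from leading terms; C = -8 at k = 0.


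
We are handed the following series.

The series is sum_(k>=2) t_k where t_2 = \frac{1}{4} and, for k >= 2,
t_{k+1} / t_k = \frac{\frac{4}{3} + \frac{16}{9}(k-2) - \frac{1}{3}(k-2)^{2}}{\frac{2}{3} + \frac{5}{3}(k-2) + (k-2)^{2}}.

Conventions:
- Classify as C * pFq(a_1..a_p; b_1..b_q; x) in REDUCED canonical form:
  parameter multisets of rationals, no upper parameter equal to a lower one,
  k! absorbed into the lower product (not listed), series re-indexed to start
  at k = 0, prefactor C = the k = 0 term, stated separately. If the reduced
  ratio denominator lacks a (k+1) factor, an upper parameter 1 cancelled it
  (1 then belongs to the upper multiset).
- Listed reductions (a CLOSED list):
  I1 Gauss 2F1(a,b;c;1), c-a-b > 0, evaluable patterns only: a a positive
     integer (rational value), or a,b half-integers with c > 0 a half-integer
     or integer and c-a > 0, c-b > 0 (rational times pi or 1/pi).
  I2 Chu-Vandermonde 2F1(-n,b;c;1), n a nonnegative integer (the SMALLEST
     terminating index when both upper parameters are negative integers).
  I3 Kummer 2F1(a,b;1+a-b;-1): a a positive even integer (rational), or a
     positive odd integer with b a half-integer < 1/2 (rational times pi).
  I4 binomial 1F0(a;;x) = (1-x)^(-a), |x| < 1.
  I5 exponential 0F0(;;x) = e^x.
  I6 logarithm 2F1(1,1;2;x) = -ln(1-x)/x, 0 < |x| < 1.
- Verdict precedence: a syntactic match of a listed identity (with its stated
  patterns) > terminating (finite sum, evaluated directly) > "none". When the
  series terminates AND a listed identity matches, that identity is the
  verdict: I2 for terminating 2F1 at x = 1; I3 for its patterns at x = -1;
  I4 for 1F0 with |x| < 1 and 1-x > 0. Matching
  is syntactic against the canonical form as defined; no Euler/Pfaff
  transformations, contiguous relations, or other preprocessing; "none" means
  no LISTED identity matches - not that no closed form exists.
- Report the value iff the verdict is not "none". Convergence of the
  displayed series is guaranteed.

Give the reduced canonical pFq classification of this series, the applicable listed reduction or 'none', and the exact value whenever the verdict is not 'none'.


The series (x = -\frac{1}{3}) is 1F0: upper {-6}, lower {-}, prefactor \frac{1}{4}. Verdict: the I4 binomial reduction matches (the 1F0 binomial series: exponent 6, x = -\frac{1}{3}). Exact value: \frac{1024}{729}.

The tell: t_0 = \frac{1}{4} here, and factor the ratio over Q (C = 1/4, x = -1/3): negated roots = parameters.
Step ratio: r(k) = -\frac{1}{3} * (k-6) / [(k+1)] ; factor over Q: parameters, x = -\frac{1}{3}, and C = \frac{1}{4}.


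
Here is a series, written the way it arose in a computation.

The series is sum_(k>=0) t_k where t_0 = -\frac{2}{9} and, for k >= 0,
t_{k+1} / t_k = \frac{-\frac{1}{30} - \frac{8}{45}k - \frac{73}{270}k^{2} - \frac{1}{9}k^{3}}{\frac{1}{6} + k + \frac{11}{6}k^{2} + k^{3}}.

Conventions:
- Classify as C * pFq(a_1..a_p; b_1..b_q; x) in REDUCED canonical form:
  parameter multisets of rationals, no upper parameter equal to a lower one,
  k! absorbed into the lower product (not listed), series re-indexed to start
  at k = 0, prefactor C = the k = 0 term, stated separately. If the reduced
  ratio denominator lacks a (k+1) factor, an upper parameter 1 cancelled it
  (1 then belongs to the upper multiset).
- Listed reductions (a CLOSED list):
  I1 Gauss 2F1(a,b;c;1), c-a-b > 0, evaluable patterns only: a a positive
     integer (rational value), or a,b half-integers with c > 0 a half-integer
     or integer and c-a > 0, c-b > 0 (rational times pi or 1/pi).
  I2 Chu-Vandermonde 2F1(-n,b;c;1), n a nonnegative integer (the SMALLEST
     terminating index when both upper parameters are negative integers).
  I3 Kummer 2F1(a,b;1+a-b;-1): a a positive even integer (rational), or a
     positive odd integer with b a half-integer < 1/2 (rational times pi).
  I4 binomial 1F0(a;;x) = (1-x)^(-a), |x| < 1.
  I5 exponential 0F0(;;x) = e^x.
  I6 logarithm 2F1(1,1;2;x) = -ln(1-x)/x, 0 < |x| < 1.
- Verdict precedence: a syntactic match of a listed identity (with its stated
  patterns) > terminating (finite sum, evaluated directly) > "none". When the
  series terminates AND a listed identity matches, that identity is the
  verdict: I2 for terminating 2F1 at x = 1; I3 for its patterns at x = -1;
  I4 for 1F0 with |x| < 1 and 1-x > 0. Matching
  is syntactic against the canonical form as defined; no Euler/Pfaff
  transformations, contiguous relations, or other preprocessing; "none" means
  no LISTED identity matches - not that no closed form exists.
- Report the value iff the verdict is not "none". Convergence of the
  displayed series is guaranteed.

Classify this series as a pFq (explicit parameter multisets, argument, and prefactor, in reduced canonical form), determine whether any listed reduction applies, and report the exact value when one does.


With C = -\frac{2}{9}: the canonical form is 2F1(\frac{3}{5}, \frac{3}{2}; \frac{1}{2}; -\frac{1}{9}). Verdict: none. Every listed pattern misses the 2F1 form at -\frac{1}{9}, upper {\frac{3}{5}, \frac{3}{2}}.

The tell: t_0 being -\frac{2}{9}, the parameter 1/3 appears in both the upper and lower lists and cancels.
Ratio: r(k) = -\frac{1}{9} * (k+\frac{3}{5}) (k+\frac{3}{2}) / [(k+\frac{1}{2}) (k+1)] - rational; roots negated = parameters, x = -\frac{1}{9}, C = -\frac{2}{9}.


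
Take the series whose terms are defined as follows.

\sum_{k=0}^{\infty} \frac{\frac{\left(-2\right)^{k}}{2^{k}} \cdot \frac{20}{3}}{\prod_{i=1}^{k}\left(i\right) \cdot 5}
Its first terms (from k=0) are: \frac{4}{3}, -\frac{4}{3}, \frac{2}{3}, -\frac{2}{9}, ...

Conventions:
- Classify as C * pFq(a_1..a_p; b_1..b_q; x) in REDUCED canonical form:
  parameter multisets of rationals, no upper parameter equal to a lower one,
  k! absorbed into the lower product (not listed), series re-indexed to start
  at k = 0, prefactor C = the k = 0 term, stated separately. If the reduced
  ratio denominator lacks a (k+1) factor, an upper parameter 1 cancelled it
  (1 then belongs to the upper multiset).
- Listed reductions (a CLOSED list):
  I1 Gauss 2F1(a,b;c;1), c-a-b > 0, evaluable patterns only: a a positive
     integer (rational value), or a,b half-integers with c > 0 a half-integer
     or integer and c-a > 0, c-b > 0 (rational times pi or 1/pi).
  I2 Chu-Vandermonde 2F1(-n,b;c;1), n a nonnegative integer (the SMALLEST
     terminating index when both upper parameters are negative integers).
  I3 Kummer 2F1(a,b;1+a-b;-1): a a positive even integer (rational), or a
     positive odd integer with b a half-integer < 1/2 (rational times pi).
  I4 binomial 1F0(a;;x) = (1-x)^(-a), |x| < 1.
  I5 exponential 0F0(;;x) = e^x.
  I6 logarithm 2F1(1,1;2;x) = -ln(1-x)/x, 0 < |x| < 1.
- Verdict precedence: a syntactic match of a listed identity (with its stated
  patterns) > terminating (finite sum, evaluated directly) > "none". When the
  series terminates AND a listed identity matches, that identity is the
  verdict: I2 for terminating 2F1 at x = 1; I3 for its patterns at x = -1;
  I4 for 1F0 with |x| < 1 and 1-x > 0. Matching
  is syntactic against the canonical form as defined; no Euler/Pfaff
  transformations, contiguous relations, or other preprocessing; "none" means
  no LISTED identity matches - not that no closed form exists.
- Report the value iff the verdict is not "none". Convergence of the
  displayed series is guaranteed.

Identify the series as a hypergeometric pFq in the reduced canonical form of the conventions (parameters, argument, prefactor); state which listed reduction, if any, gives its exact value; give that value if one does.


This is \frac{4}{3} * 0F0(-; -; -1) in reduced canonical form. Verdict (x = -1): exponential (I5) applies (the 0F0 exponential series at x = -1). Hence: \frac{4}{3} \cdot e^{-1}.

The tell: x = -1 and the constant factors (prefactor 4/3) combine into one prefactor.
Adjacent-term ratio: r(k) = -1 * 1 / [(k+1)] ; factor over Q: parameters, x = -1, and C = \frac{4}{3}.
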